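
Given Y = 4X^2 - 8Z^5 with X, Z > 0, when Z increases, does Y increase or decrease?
Y decreases

Taking the partial derivative:
∂Y/∂Z = -40Z^4

∂Y/∂Z = -40Z^4 < 0 (assuming positive values)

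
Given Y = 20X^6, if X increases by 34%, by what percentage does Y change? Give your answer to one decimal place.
478.9%

For Y = 20X^6:
If X → X(1 + 0.34)
Then Y → Y · (1 + 0.34)^6
     ≈ Y · 5.7893

Percentage change = ((1 + 0.34)^6 − 1) × 100% ≈ 478.9%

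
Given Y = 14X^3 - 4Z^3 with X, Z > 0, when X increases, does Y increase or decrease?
Y increases

Taking the partial derivative:
∂Y/∂X = 42X^2

∂Y/∂X = 42X^2 > 0 (assuming positive values)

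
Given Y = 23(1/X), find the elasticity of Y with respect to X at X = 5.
Elasticity = -1

Elasticity = (dY/dX) · (X/Y)

dY/dX = -23/X²
At X = 5: dY/dX = -23/25, Y = 23/5

Elasticity = (-23/25) · (5 / (23/5)) = -1

Interpretation: for a small percentage change in X, the percentage change in Y is approximately -1.00 times as large.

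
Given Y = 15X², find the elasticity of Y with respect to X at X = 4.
Elasticity = 2

Elasticity = (dY/dX) · (X/Y)

dY/dX = 30·X
At X = 4: dY/dX = 120, Y = 240

Elasticity = 120 · (4 / 240) = 2

Interpretation: for a small percentage change in X, the percentage change in Y is approximately 2.00 times as large.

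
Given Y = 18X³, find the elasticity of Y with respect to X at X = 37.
Elasticity = 3

Elasticity = (dY/dX) · (X/Y)

dY/dX = 54·X²
At X = 37: dY/dX = 73926, Y = 911754

Elasticity = 73926 · (37 / 911754) = 3

Interpretation: for a small percentage change in X, the percentage change in Y is approximately 3.00 times as large.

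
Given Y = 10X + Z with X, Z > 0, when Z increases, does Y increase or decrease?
Y increases

Taking the partial derivative:
∂Y/∂Z = 1

∂Y/∂Z = 1 > 0 (assuming positive values)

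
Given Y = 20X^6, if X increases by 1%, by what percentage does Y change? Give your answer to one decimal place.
6.2%

For Y = 20X^6:
If X → X(1 + 0.01)
Then Y → Y · (1 + 0.01)^6
     ≈ Y · 1.0615

Percentage change = ((1 + 0.01)^6 − 1) × 100% ≈ 6.2%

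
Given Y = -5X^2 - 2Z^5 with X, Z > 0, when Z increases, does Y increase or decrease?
Y decreases

Taking the partial derivative:
∂Y/∂Z = -10Z^4

∂Y/∂Z = -10Z^4 < 0 (assuming positive values)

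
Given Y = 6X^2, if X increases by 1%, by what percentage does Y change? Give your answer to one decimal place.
2.0%

For Y = 6X^2:
If X → X(1 + 0.01)
Then Y → Y · (1 + 0.01)^2
     = Y · 1.0201

Percentage change = ((1 + 0.01)^2 − 1) × 100% ≈ 2.0%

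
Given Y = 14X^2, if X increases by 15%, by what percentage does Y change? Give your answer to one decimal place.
32.3%

For Y = 14X^2:
If X → X(1 + 0.15)
Then Y → Y · (1 + 0.15)^2
     = Y · 1.3225

Percentage change = ((1 + 0.15)^2 − 1) × 100% ≈ 32.3%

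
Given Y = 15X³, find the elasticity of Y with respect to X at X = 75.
Elasticity = 3

Elasticity = (dY/dX) · (X/Y)

dY/dX = 45·X²
At X = 75: dY/dX = 253125, Y = 6328125

Elasticity = 253125 · (75 / 6328125) = 3

Interpretation: for a small percentage change in X, the percentage change in Y is approximately 3.00 times as large.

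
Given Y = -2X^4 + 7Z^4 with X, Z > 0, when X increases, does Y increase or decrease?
Y decreases

Taking the partial derivative:
∂Y/∂X = -8X^3

∂Y/∂X = -8X^3 < 0 (assuming positive values)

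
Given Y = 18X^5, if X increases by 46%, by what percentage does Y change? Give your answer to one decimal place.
563.4%

For Y = 18X^5:
If X → X(1 + 0.46)
Then Y → Y · (1 + 0.46)^5
     ≈ Y · 6.6338

Percentage change = ((1 + 0.46)^5 − 1) × 100% ≈ 563.4%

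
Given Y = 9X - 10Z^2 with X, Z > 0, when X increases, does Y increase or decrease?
Y increases

Taking the partial derivative:
∂Y/∂X = 9

∂Y/∂X = 9 > 0 (assuming positive values)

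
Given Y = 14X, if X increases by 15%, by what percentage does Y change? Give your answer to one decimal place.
15.0%

For Y = 14X:
If X → X(1 + 0.15)
Then Y → Y · (1 + 0.15)^1
     = Y · 1.1500

Percentage change = ((1 + 0.15)^1 − 1) × 100% = 15.0%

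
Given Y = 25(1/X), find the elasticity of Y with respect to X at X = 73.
Elasticity = -1

Elasticity = (dY/dX) · (X/Y)

dY/dX = -25/X²
At X = 73: dY/dX = -25/5329, Y = 25/73

Elasticity = (-25/5329) · (73 / (25/73)) = -1

Interpretation: for a small percentage change in X, the percentage change in Y is approximately -1.00 times as large.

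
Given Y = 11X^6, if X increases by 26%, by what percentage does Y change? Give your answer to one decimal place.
300.2%

For Y = 11X^6:
If X → X(1 + 0.26)
Then Y → Y · (1 + 0.26)^6
     ≈ Y · 4.0015

Percentage change = ((1 + 0.26)^6 − 1) × 100% ≈ 300.2%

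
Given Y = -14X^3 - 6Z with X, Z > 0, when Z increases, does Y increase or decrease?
Y decreases

Taking the partial derivative:
∂Y/∂Z = -6

∂Y/∂Z = -6 < 0 (assuming positive values)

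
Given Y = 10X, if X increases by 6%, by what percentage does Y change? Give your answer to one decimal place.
6.0%

For Y = 10X:
If X → X(1 + 0.06)
Then Y → Y · (1 + 0.06)^1
     = Y · 1.0600

Percentage change = ((1 + 0.06)^1 − 1) × 100% = 6.0%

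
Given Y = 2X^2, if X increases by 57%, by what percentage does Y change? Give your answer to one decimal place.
146.5%

For Y = 2X^2:
If X → X(1 + 0.57)
Then Y → Y · (1 + 0.57)^2
     = Y · 2.4649

Percentage change = ((1 + 0.57)^2 − 1) × 100% ≈ 146.5%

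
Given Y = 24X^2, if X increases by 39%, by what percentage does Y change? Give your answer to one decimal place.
93.2%

For Y = 24X^2:
If X → X(1 + 0.39)
Then Y → Y · (1 + 0.39)^2
     = Y · 1.9321

Percentage change = ((1 + 0.39)^2 − 1) × 100% ≈ 93.2%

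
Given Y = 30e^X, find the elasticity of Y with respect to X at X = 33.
Elasticity = 33

Elasticity = (dY/dX) · (X/Y)

dY/dX = 30·e^X
At X = 33: dY/dX = 30·e^33, Y = 30·e^33

Elasticity = (30·e^33) · (33 / (30·e^33)) = 33

Interpretation: for a small percentage change in X, the percentage change in Y is approximately 33.00 times as large.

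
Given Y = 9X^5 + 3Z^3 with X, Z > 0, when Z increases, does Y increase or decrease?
Y increases

Taking the partial derivative:
∂Y/∂Z = 9Z^2

∂Y/∂Z = 9Z^2 > 0 (assuming positive values)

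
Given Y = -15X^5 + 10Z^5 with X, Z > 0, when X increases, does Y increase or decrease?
Y decreases

Taking the partial derivative:
∂Y/∂X = -75X^4

∂Y/∂X = -75X^4 < 0 (assuming positive values)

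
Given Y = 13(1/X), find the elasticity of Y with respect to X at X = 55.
Elasticity = -1

Elasticity = (dY/dX) · (X/Y)

dY/dX = -13/X²
At X = 55: dY/dX = -13/3025, Y = 13/55

Elasticity = (-13/3025) · (55 / (13/55)) = -1

Interpretation: for a small percentage change in X, the percentage change in Y is approximately -1.00 times as large.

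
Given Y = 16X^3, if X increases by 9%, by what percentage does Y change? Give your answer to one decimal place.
29.5%

For Y = 16X^3:
If X → X(1 + 0.09)
Then Y → Y · (1 + 0.09)^3
     ≈ Y · 1.2950

Percentage change = ((1 + 0.09)^3 − 1) × 100% ≈ 29.5%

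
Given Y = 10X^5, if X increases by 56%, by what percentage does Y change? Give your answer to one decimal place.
823.9%

For Y = 10X^5:
If X → X(1 + 0.56)
Then Y → Y · (1 + 0.56)^5
     ≈ Y · 9.2390

Percentage change = ((1 + 0.56)^5 − 1) × 100% ≈ 823.9%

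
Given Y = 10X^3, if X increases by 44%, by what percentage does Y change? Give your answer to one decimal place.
198.6%

For Y = 10X^3:
If X → X(1 + 0.44)
Then Y → Y · (1 + 0.44)^3
     ≈ Y · 2.9860

Percentage change = ((1 + 0.44)^3 − 1) × 100% ≈ 198.6%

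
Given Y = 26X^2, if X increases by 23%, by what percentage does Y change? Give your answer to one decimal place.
51.3%

For Y = 26X^2:
If X → X(1 + 0.23)
Then Y → Y · (1 + 0.23)^2
     = Y · 1.5129

Percentage change = ((1 + 0.23)^2 − 1) × 100% ≈ 51.3%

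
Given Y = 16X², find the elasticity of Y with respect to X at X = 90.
Elasticity = 2

Elasticity = (dY/dX) · (X/Y)

dY/dX = 32·X
At X = 90: dY/dX = 2880, Y = 129600

Elasticity = 2880 · (90 / 129600) = 2

Interpretation: for a small percentage change in X, the percentage change in Y is approximately 2.00 times as large.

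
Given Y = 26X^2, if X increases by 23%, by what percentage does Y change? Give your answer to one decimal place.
51.3%

For Y = 26X^2:
If X → X(1 + 0.23)
Then Y → Y · (1 + 0.23)^2
     = Y · 1.5129

Percentage change = ((1 + 0.23)^2 − 1) × 100% ≈ 51.3%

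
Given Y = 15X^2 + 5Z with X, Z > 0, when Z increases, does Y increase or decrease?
Y increases

Taking the partial derivative:
∂Y/∂Z = 5

∂Y/∂Z = 5 > 0 (assuming positive values)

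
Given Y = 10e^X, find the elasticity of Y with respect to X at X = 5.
Elasticity = 5

Elasticity = (dY/dX) · (X/Y)

dY/dX = 10·e^X
At X = 5: dY/dX = 10·e^5, Y = 10·e^5

Elasticity = (10·e^5) · (5 / (10·e^5)) = 5

Interpretation: for a small percentage change in X, the percentage change in Y is approximately 5.00 times as large.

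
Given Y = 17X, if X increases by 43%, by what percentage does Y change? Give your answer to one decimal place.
43.0%

For Y = 17X:
If X → X(1 + 0.43)
Then Y → Y · (1 + 0.43)^1
     = Y · 1.4300

Percentage change = ((1 + 0.43)^1 − 1) × 100% = 43.0%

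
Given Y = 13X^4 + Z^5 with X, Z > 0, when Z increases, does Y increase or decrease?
Y increases

Taking the partial derivative:
∂Y/∂Z = 5Z^4

∂Y/∂Z = 5Z^4 > 0 (assuming positive values)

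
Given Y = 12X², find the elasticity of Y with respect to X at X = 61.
Elasticity = 2

Elasticity = (dY/dX) · (X/Y)

dY/dX = 24·X
At X = 61: dY/dX = 1464, Y = 44652

Elasticity = 1464 · (61 / 44652) = 2

Interpretation: for a small percentage change in X, the percentage change in Y is approximately 2.00 times as large.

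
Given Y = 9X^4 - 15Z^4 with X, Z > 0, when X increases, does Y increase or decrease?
Y increases

Taking the partial derivative:
∂Y/∂X = 36X^3

∂Y/∂X = 36X^3 > 0 (assuming positive values)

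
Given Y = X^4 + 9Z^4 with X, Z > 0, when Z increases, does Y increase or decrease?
Y increases

Taking the partial derivative:
∂Y/∂Z = 36Z^3

∂Y/∂Z = 36Z^3 > 0 (assuming positive values)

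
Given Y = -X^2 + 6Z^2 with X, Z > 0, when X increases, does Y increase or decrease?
Y decreases

Taking the partial derivative:
∂Y/∂X = -2X

∂Y/∂X = -2X < 0 (assuming positive values)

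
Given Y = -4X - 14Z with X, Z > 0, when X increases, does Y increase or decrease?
Y decreases

Taking the partial derivative:
∂Y/∂X = -4

∂Y/∂X = -4 < 0 (assuming positive values)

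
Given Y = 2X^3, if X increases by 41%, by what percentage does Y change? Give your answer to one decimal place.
180.3%

For Y = 2X^3:
If X → X(1 + 0.41)
Then Y → Y · (1 + 0.41)^3
     ≈ Y · 2.8032

Percentage change = ((1 + 0.41)^3 − 1) × 100% ≈ 180.3%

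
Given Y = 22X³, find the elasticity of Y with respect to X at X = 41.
Elasticity = 3

Elasticity = (dY/dX) · (X/Y)

dY/dX = 66·X²
At X = 41: dY/dX = 110946, Y = 1516262

Elasticity = 110946 · (41 / 1516262) = 3

Interpretation: for a small percentage change in X, the percentage change in Y is approximately 3.00 times as large.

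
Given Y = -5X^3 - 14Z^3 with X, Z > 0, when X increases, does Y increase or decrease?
Y decreases

Taking the partial derivative:
∂Y/∂X = -15X^2

∂Y/∂X = -15X^2 < 0 (assuming positive values)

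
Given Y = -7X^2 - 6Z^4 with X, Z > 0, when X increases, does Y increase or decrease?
Y decreases

Taking the partial derivative:
∂Y/∂X = -14X

∂Y/∂X = -14X < 0 (assuming positive values)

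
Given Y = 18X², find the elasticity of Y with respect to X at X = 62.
Elasticity = 2

Elasticity = (dY/dX) · (X/Y)

dY/dX = 36·X
At X = 62: dY/dX = 2232, Y = 69192

Elasticity = 2232 · (62 / 69192) = 2

Interpretation: for a small percentage change in X, the percentage change in Y is approximately 2.00 times as large.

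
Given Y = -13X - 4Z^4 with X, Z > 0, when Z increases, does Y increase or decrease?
Y decreases

Taking the partial derivative:
∂Y/∂Z = -16Z^3

∂Y/∂Z = -16Z^3 < 0 (assuming positive values)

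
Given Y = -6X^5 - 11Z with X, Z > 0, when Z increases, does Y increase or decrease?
Y decreases

Taking the partial derivative:
∂Y/∂Z = -11

∂Y/∂Z = -11 < 0 (assuming positive values)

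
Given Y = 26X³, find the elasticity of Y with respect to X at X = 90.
Elasticity = 3

Elasticity = (dY/dX) · (X/Y)

dY/dX = 78·X²
At X = 90: dY/dX = 631800, Y = 18954000

Elasticity = 631800 · (90 / 18954000) = 3

Interpretation: for a small percentage change in X, the percentage change in Y is approximately 3.00 times as large.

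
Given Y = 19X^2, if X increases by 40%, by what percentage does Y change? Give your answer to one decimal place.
96.0%

For Y = 19X^2:
If X → X(1 + 0.4)
Then Y → Y · (1 + 0.4)^2
     = Y · 1.9600

Percentage change = ((1 + 0.4)^2 − 1) × 100% = 96.0%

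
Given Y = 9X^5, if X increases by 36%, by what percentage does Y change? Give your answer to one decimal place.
365.3%

For Y = 9X^5:
If X → X(1 + 0.36)
Then Y → Y · (1 + 0.36)^5
     ≈ Y · 4.6526

Percentage change = ((1 + 0.36)^5 − 1) × 100% ≈ 365.3%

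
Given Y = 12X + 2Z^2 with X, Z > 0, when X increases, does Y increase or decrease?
Y increases

Taking the partial derivative:
∂Y/∂X = 12

∂Y/∂X = 12 > 0 (assuming positive values)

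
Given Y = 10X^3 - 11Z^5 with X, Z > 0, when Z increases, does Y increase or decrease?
Y decreases

Taking the partial derivative:
∂Y/∂Z = -55Z^4

∂Y/∂Z = -55Z^4 < 0 (assuming positive values)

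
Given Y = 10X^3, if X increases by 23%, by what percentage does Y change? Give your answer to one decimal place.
86.1%

For Y = 10X^3:
If X → X(1 + 0.23)
Then Y → Y · (1 + 0.23)^3
     ≈ Y · 1.8609

Percentage change = ((1 + 0.23)^3 − 1) × 100% ≈ 86.1%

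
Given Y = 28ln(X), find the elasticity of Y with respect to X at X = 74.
Elasticity = 1/ln(74) ≈ 0.2323

Elasticity = (dY/dX) · (X/Y)

dY/dX = 28/X
At X = 74: dY/dX = 14/37, Y = 28·ln(74)

Elasticity = (14/37) · (74 / (28·ln(74))) = 1/ln(74) ≈ 0.2323

Interpretation: for a small percentage change in X, the percentage change in Y is approximately 0.23 times as large.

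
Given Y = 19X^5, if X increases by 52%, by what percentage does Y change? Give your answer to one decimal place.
711.4%

For Y = 19X^5:
If X → X(1 + 0.52)
Then Y → Y · (1 + 0.52)^5
     ≈ Y · 8.1137

Percentage change = ((1 + 0.52)^5 − 1) × 100% ≈ 711.4%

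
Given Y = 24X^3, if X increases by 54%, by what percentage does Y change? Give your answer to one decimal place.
265.2%

For Y = 24X^3:
If X → X(1 + 0.54)
Then Y → Y · (1 + 0.54)^3
     ≈ Y · 3.6523

Percentage change = ((1 + 0.54)^3 − 1) × 100% ≈ 265.2%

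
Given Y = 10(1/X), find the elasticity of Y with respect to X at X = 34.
Elasticity = -1

Elasticity = (dY/dX) · (X/Y)

dY/dX = -10/X²
At X = 34: dY/dX = -5/578, Y = 5/17

Elasticity = (-5/578) · (34 / (5/17)) = -1

Interpretation: for a small percentage change in X, the percentage change in Y is approximately -1.00 times as large.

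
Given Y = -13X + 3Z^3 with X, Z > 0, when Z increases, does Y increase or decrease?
Y increases

Taking the partial derivative:
∂Y/∂Z = 9Z^2

∂Y/∂Z = 9Z^2 > 0 (assuming positive values)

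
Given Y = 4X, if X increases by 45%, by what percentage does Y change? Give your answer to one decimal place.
45.0%

For Y = 4X:
If X → X(1 + 0.45)
Then Y → Y · (1 + 0.45)^1
     = Y · 1.4500

Percentage change = ((1 + 0.45)^1 − 1) × 100% = 45.0%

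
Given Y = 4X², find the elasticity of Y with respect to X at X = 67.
Elasticity = 2

Elasticity = (dY/dX) · (X/Y)

dY/dX = 8·X
At X = 67: dY/dX = 536, Y = 17956

Elasticity = 536 · (67 / 17956) = 2

Interpretation: for a small percentage change in X, the percentage change in Y is approximately 2.00 times as large.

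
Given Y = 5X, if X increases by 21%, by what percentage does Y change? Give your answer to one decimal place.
21.0%

For Y = 5X:
If X → X(1 + 0.21)
Then Y → Y · (1 + 0.21)^1
     = Y · 1.2100

Percentage change = ((1 + 0.21)^1 − 1) × 100% = 21.0%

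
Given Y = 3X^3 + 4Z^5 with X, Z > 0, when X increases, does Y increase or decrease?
Y increases

Taking the partial derivative:
∂Y/∂X = 9X^2

∂Y/∂X = 9X^2 > 0 (assuming positive values)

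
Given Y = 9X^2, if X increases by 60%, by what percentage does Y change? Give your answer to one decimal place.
156.0%

For Y = 9X^2:
If X → X(1 + 0.6)
Then Y → Y · (1 + 0.6)^2
     = Y · 2.5600

Percentage change = ((1 + 0.6)^2 − 1) × 100% = 156.0%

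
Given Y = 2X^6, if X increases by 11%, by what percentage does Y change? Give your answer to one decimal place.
87.0%

For Y = 2X^6:
If X → X(1 + 0.11)
Then Y → Y · (1 + 0.11)^6
     ≈ Y · 1.8704

Percentage change = ((1 + 0.11)^6 − 1) × 100% ≈ 87.0%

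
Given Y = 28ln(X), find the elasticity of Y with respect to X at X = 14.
Elasticity = 1/ln(14) ≈ 0.3789

Elasticity = (dY/dX) · (X/Y)

dY/dX = 28/X
At X = 14: dY/dX = 2, Y = 28·ln(14)

Elasticity = 2 · (14 / (28·ln(14))) = 1/ln(14) ≈ 0.3789

Interpretation: for a small percentage change in X, the percentage change in Y is approximately 0.38 times as large.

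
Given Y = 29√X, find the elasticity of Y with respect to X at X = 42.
Elasticity = 1/2

Elasticity = (dY/dX) · (X/Y)

dY/dX = 29/(2·√X)
At X = 42: dY/dX = 29·√42/84, Y = 29·√42

Elasticity = (29·√42/84) · (42 / (29·√42)) = 1/2

Interpretation: for a small percentage change in X, the percentage change in Y is approximately 0.50 times as large.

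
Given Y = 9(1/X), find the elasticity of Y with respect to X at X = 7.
Elasticity = -1

Elasticity = (dY/dX) · (X/Y)

dY/dX = -9/X²
At X = 7: dY/dX = -9/49, Y = 9/7

Elasticity = (-9/49) · (7 / (9/7)) = -1

Interpretation: for a small percentage change in X, the percentage change in Y is approximately -1.00 times as large.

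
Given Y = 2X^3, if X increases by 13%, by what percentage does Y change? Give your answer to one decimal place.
44.3%

For Y = 2X^3:
If X → X(1 + 0.13)
Then Y → Y · (1 + 0.13)^3
     ≈ Y · 1.4429

Percentage change = ((1 + 0.13)^3 − 1) × 100% ≈ 44.3%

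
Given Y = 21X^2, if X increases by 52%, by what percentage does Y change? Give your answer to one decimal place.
131.0%

For Y = 21X^2:
If X → X(1 + 0.52)
Then Y → Y · (1 + 0.52)^2
     = Y · 2.3104

Percentage change = ((1 + 0.52)^2 − 1) × 100% ≈ 131.0%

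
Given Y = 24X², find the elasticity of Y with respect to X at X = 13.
Elasticity = 2

Elasticity = (dY/dX) · (X/Y)

dY/dX = 48·X
At X = 13: dY/dX = 624, Y = 4056

Elasticity = 624 · (13 / 4056) = 2

Interpretation: for a small percentage change in X, the percentage change in Y is approximately 2.00 times as large.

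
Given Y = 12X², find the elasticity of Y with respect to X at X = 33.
Elasticity = 2

Elasticity = (dY/dX) · (X/Y)

dY/dX = 24·X
At X = 33: dY/dX = 792, Y = 13068

Elasticity = 792 · (33 / 13068) = 2

Interpretation: for a small percentage change in X, the percentage change in Y is approximately 2.00 times as large.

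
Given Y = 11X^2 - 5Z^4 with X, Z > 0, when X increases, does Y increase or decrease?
Y increases

Taking the partial derivative:
∂Y/∂X = 22X

∂Y/∂X = 22X > 0 (assuming positive values)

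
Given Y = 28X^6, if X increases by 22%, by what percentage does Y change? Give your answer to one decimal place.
229.7%

For Y = 28X^6:
If X → X(1 + 0.22)
Then Y → Y · (1 + 0.22)^6
     ≈ Y · 3.2973

Percentage change = ((1 + 0.22)^6 − 1) × 100% ≈ 229.7%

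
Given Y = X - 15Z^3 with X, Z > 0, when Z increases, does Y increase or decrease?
Y decreases

Taking the partial derivative:
∂Y/∂Z = -45Z^2

∂Y/∂Z = -45Z^2 < 0 (assuming positive values)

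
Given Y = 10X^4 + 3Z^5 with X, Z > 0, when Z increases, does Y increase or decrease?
Y increases

Taking the partial derivative:
∂Y/∂Z = 15Z^4

∂Y/∂Z = 15Z^4 > 0 (assuming positive values)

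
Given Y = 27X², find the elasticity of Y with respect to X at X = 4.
Elasticity = 2

Elasticity = (dY/dX) · (X/Y)

dY/dX = 54·X
At X = 4: dY/dX = 216, Y = 432

Elasticity = 216 · (4 / 432) = 2

Interpretation: for a small percentage change in X, the percentage change in Y is approximately 2.00 times as large.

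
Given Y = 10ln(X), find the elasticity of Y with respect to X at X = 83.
Elasticity = 1/ln(83) ≈ 0.2263

Elasticity = (dY/dX) · (X/Y)

dY/dX = 10/X
At X = 83: dY/dX = 10/83, Y = 10·ln(83)

Elasticity = (10/83) · (83 / (10·ln(83))) = 1/ln(83) ≈ 0.2263

Interpretation: for a small percentage change in X, the percentage change in Y is approximately 0.23 times as large.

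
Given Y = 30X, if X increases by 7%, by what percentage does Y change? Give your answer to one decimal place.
7.0%

For Y = 30X:
If X → X(1 + 0.07)
Then Y → Y · (1 + 0.07)^1
     = Y · 1.0700

Percentage change = ((1 + 0.07)^1 − 1) × 100% = 7.0%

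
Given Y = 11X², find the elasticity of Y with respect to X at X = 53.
Elasticity = 2

Elasticity = (dY/dX) · (X/Y)

dY/dX = 22·X
At X = 53: dY/dX = 1166, Y = 30899

Elasticity = 1166 · (53 / 30899) = 2

Interpretation: for a small percentage change in X, the percentage change in Y is approximately 2.00 times as large.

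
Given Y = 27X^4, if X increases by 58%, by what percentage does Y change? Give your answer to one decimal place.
523.2%

For Y = 27X^4:
If X → X(1 + 0.58)
Then Y → Y · (1 + 0.58)^4
     ≈ Y · 6.2320

Percentage change = ((1 + 0.58)^4 − 1) × 100% ≈ 523.2%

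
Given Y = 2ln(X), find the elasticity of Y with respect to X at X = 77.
Elasticity = 1/ln(77) ≈ 0.2302

Elasticity = (dY/dX) · (X/Y)

dY/dX = 2/X
At X = 77: dY/dX = 2/77, Y = 2·ln(77)

Elasticity = (2/77) · (77 / (2·ln(77))) = 1/ln(77) ≈ 0.2302

Interpretation: for a small percentage change in X, the percentage change in Y is approximately 0.23 times as large.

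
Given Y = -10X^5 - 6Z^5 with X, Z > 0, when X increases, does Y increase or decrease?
Y decreases

Taking the partial derivative:
∂Y/∂X = -50X^4

∂Y/∂X = -50X^4 < 0 (assuming positive values)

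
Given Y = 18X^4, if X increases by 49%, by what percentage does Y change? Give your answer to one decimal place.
392.9%

For Y = 18X^4:
If X → X(1 + 0.49)
Then Y → Y · (1 + 0.49)^4
     ≈ Y · 4.9288

Percentage change = ((1 + 0.49)^4 − 1) × 100% ≈ 392.9%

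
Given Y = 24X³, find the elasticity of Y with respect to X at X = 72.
Elasticity = 3

Elasticity = (dY/dX) · (X/Y)

dY/dX = 72·X²
At X = 72: dY/dX = 373248, Y = 8957952

Elasticity = 373248 · (72 / 8957952) = 3

Interpretation: for a small percentage change in X, the percentage change in Y is approximately 3.00 times as large.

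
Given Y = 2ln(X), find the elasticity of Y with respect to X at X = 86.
Elasticity = 1/ln(86) ≈ 0.2245

Elasticity = (dY/dX) · (X/Y)

dY/dX = 2/X
At X = 86: dY/dX = 1/43, Y = 2·ln(86)

Elasticity = (1/43) · (86 / (2·ln(86))) = 1/ln(86) ≈ 0.2245

Interpretation: for a small percentage change in X, the percentage change in Y is approximately 0.22 times as large.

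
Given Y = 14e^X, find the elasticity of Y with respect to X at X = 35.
Elasticity = 35

Elasticity = (dY/dX) · (X/Y)

dY/dX = 14·e^X
At X = 35: dY/dX = 14·e^35, Y = 14·e^35

Elasticity = (14·e^35) · (35 / (14·e^35)) = 35

Interpretation: for a small percentage change in X, the percentage change in Y is approximately 35.00 times as large.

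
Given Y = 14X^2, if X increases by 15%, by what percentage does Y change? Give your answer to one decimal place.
32.3%

For Y = 14X^2:
If X → X(1 + 0.15)
Then Y → Y · (1 + 0.15)^2
     = Y · 1.3225

Percentage change = ((1 + 0.15)^2 − 1) × 100% ≈ 32.3%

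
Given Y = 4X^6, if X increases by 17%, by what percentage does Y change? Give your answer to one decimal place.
156.5%

For Y = 4X^6:
If X → X(1 + 0.17)
Then Y → Y · (1 + 0.17)^6
     ≈ Y · 2.5652

Percentage change = ((1 + 0.17)^6 − 1) × 100% ≈ 156.5%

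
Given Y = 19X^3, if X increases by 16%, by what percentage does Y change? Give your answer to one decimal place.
56.1%

For Y = 19X^3:
If X → X(1 + 0.16)
Then Y → Y · (1 + 0.16)^3
     ≈ Y · 1.5609

Percentage change = ((1 + 0.16)^3 − 1) × 100% ≈ 56.1%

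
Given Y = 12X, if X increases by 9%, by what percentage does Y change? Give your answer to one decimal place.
9.0%

For Y = 12X:
If X → X(1 + 0.09)
Then Y → Y · (1 + 0.09)^1
     = Y · 1.0900

Percentage change = ((1 + 0.09)^1 − 1) × 100% = 9.0%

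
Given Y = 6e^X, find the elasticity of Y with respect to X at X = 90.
Elasticity = 90

Elasticity = (dY/dX) · (X/Y)

dY/dX = 6·e^X
At X = 90: dY/dX = 6·e^90, Y = 6·e^90

Elasticity = (6·e^90) · (90 / (6·e^90)) = 90

Interpretation: for a small percentage change in X, the percentage change in Y is approximately 90.00 times as large.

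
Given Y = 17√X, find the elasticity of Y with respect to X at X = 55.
Elasticity = 1/2

Elasticity = (dY/dX) · (X/Y)

dY/dX = 17/(2·√X)
At X = 55: dY/dX = 17·√55/110, Y = 17·√55

Elasticity = (17·√55/110) · (55 / (17·√55)) = 1/2

Interpretation: for a small percentage change in X, the percentage change in Y is approximately 0.50 times as large.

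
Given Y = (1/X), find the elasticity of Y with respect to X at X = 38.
Elasticity = -1

Elasticity = (dY/dX) · (X/Y)

dY/dX = -1/X²
At X = 38: dY/dX = -1/1444, Y = 1/38

Elasticity = (-1/1444) · (38 / (1/38)) = -1

Interpretation: for a small percentage change in X, the percentage change in Y is approximately -1.00 times as large.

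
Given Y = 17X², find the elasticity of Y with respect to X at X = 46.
Elasticity = 2

Elasticity = (dY/dX) · (X/Y)

dY/dX = 34·X
At X = 46: dY/dX = 1564, Y = 35972

Elasticity = 1564 · (46 / 35972) = 2

Interpretation: for a small percentage change in X, the percentage change in Y is approximately 2.00 times as large.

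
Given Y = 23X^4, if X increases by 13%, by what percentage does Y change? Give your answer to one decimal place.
63.0%

For Y = 23X^4:
If X → X(1 + 0.13)
Then Y → Y · (1 + 0.13)^4
     ≈ Y · 1.6305

Percentage change = ((1 + 0.13)^4 − 1) × 100% ≈ 63.0%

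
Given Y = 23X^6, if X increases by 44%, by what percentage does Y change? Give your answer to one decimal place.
791.6%

For Y = 23X^6:
If X → X(1 + 0.44)
Then Y → Y · (1 + 0.44)^6
     ≈ Y · 8.9161

Percentage change = ((1 + 0.44)^6 − 1) × 100% ≈ 791.6%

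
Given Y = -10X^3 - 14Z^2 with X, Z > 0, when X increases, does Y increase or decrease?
Y decreases

Taking the partial derivative:
∂Y/∂X = -30X^2

∂Y/∂X = -30X^2 < 0 (assuming positive values)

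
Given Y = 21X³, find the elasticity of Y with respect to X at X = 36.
Elasticity = 3

Elasticity = (dY/dX) · (X/Y)

dY/dX = 63·X²
At X = 36: dY/dX = 81648, Y = 979776

Elasticity = 81648 · (36 / 979776) = 3

Interpretation: for a small percentage change in X, the percentage change in Y is approximately 3.00 times as large.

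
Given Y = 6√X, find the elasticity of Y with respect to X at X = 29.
Elasticity = 1/2

Elasticity = (dY/dX) · (X/Y)

dY/dX = 3/√X
At X = 29: dY/dX = 3·√29/29, Y = 6·√29

Elasticity = (3·√29/29) · (29 / (6·√29)) = 1/2

Interpretation: for a small percentage change in X, the percentage change in Y is approximately 0.50 times as large.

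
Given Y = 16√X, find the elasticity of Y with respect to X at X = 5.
Elasticity = 1/2

Elasticity = (dY/dX) · (X/Y)

dY/dX = 8/√X
At X = 5: dY/dX = 8·√5/5, Y = 16·√5

Elasticity = (8·√5/5) · (5 / (16·√5)) = 1/2

Interpretation: for a small percentage change in X, the percentage change in Y is approximately 0.50 times as large.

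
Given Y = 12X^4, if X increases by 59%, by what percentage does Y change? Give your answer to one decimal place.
539.1%

For Y = 12X^4:
If X → X(1 + 0.59)
Then Y → Y · (1 + 0.59)^4
     ≈ Y · 6.3913

Percentage change = ((1 + 0.59)^4 − 1) × 100% ≈ 539.1%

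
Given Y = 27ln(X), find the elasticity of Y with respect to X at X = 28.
Elasticity = 1/ln(28) ≈ 0.3001

Elasticity = (dY/dX) · (X/Y)

dY/dX = 27/X
At X = 28: dY/dX = 27/28, Y = 27·ln(28)

Elasticity = (27/28) · (28 / (27·ln(28))) = 1/ln(28) ≈ 0.3001

Interpretation: for a small percentage change in X, the percentage change in Y is approximately 0.30 times as large.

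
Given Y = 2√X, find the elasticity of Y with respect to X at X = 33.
Elasticity = 1/2

Elasticity = (dY/dX) · (X/Y)

dY/dX = 1/√X
At X = 33: dY/dX = √33/33, Y = 2·√33

Elasticity = (√33/33) · (33 / (2·√33)) = 1/2

Interpretation: for a small percentage change in X, the percentage change in Y is approximately 0.50 times as large.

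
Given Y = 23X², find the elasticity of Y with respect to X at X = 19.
Elasticity = 2

Elasticity = (dY/dX) · (X/Y)

dY/dX = 46·X
At X = 19: dY/dX = 874, Y = 8303

Elasticity = 874 · (19 / 8303) = 2

Interpretation: for a small percentage change in X, the percentage change in Y is approximately 2.00 times as large.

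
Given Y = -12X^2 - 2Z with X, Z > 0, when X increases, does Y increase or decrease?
Y decreases

Taking the partial derivative:
∂Y/∂X = -24X

∂Y/∂X = -24X < 0 (assuming positive values)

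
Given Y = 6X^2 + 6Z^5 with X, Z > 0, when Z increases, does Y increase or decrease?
Y increases

Taking the partial derivative:
∂Y/∂Z = 30Z^4

∂Y/∂Z = 30Z^4 > 0 (assuming positive values)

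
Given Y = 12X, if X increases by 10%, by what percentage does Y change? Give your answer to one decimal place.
10.0%

For Y = 12X:
If X → X(1 + 0.1)
Then Y → Y · (1 + 0.1)^1
     = Y · 1.1000

Percentage change = ((1 + 0.1)^1 − 1) × 100% = 10.0%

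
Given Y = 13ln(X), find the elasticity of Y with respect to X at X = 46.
Elasticity = 1/ln(46) ≈ 0.2612

Elasticity = (dY/dX) · (X/Y)

dY/dX = 13/X
At X = 46: dY/dX = 13/46, Y = 13·ln(46)

Elasticity = (13/46) · (46 / (13·ln(46))) = 1/ln(46) ≈ 0.2612

Interpretation: for a small percentage change in X, the percentage change in Y is approximately 0.26 times as large.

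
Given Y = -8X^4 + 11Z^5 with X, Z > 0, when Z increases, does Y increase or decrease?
Y increases

Taking the partial derivative:
∂Y/∂Z = 55Z^4

∂Y/∂Z = 55Z^4 > 0 (assuming positive values)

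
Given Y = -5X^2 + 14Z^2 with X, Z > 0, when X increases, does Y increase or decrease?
Y decreases

Taking the partial derivative:
∂Y/∂X = -10X

∂Y/∂X = -10X < 0 (assuming positive values)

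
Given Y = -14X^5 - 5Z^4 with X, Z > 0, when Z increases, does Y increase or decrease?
Y decreases

Taking the partial derivative:
∂Y/∂Z = -20Z^3

∂Y/∂Z = -20Z^3 < 0 (assuming positive values)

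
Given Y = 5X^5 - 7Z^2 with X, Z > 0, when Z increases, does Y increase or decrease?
Y decreases

Taking the partial derivative:
∂Y/∂Z = -14Z

∂Y/∂Z = -14Z < 0 (assuming positive values)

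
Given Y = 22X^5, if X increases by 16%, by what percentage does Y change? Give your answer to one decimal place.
110.0%

For Y = 22X^5:
If X → X(1 + 0.16)
Then Y → Y · (1 + 0.16)^5
     ≈ Y · 2.1003

Percentage change = ((1 + 0.16)^5 − 1) × 100% ≈ 110.0%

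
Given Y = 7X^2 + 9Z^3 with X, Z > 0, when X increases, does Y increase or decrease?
Y increases

Taking the partial derivative:
∂Y/∂X = 14X

∂Y/∂X = 14X > 0 (assuming positive values)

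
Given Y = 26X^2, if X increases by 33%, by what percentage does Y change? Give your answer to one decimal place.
76.9%

For Y = 26X^2:
If X → X(1 + 0.33)
Then Y → Y · (1 + 0.33)^2
     = Y · 1.7689

Percentage change = ((1 + 0.33)^2 − 1) × 100% ≈ 76.9%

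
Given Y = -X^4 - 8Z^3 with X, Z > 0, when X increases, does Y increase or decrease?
Y decreases

Taking the partial derivative:
∂Y/∂X = -4X^3

∂Y/∂X = -4X^3 < 0 (assuming positive values)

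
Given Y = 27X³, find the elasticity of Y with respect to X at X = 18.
Elasticity = 3

Elasticity = (dY/dX) · (X/Y)

dY/dX = 81·X²
At X = 18: dY/dX = 26244, Y = 157464

Elasticity = 26244 · (18 / 157464) = 3

Interpretation: for a small percentage change in X, the percentage change in Y is approximately 3.00 times as large.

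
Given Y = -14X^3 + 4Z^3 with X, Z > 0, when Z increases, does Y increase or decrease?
Y increases

Taking the partial derivative:
∂Y/∂Z = 12Z^2

∂Y/∂Z = 12Z^2 > 0 (assuming positive values)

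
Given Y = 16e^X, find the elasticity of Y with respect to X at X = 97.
Elasticity = 97

Elasticity = (dY/dX) · (X/Y)

dY/dX = 16·e^X
At X = 97: dY/dX = 16·e^97, Y = 16·e^97

Elasticity = (16·e^97) · (97 / (16·e^97)) = 97

Interpretation: for a small percentage change in X, the percentage change in Y is approximately 97.00 times as large.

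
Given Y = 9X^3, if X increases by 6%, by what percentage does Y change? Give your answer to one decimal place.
19.1%

For Y = 9X^3:
If X → X(1 + 0.06)
Then Y → Y · (1 + 0.06)^3
     ≈ Y · 1.1910

Percentage change = ((1 + 0.06)^3 − 1) × 100% ≈ 19.1%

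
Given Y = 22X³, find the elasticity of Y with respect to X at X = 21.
Elasticity = 3

Elasticity = (dY/dX) · (X/Y)

dY/dX = 66·X²
At X = 21: dY/dX = 29106, Y = 203742

Elasticity = 29106 · (21 / 203742) = 3

Interpretation: for a small percentage change in X, the percentage change in Y is approximately 3.00 times as large.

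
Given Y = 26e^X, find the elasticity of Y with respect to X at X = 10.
Elasticity = 10

Elasticity = (dY/dX) · (X/Y)

dY/dX = 26·e^X
At X = 10: dY/dX = 26·e^10, Y = 26·e^10

Elasticity = (26·e^10) · (10 / (26·e^10)) = 10

Interpretation: for a small percentage change in X, the percentage change in Y is approximately 10.00 times as large.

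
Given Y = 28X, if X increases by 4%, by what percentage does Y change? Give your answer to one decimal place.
4.0%

For Y = 28X:
If X → X(1 + 0.04)
Then Y → Y · (1 + 0.04)^1
     = Y · 1.0400

Percentage change = ((1 + 0.04)^1 − 1) × 100% = 4.0%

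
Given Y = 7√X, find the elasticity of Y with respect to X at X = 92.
Elasticity = 1/2

Elasticity = (dY/dX) · (X/Y)

dY/dX = 7/(2·√X)
At X = 92: dY/dX = 7·√23/92, Y = 14·√23

Elasticity = (7·√23/92) · (92 / (14·√23)) = 1/2

Interpretation: for a small percentage change in X, the percentage change in Y is approximately 0.50 times as large.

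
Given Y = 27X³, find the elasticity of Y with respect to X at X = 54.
Elasticity = 3

Elasticity = (dY/dX) · (X/Y)

dY/dX = 81·X²
At X = 54: dY/dX = 236196, Y = 4251528

Elasticity = 236196 · (54 / 4251528) = 3

Interpretation: for a small percentage change in X, the percentage change in Y is approximately 3.00 times as large.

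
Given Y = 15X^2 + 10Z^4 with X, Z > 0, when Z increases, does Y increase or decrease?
Y increases

Taking the partial derivative:
∂Y/∂Z = 40Z^3

∂Y/∂Z = 40Z^3 > 0 (assuming positive values)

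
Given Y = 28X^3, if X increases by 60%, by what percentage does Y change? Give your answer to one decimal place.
309.6%

For Y = 28X^3:
If X → X(1 + 0.6)
Then Y → Y · (1 + 0.6)^3
     = Y · 4.0960

Percentage change = ((1 + 0.6)^3 − 1) × 100% = 309.6%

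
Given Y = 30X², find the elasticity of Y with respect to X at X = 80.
Elasticity = 2

Elasticity = (dY/dX) · (X/Y)

dY/dX = 60·X
At X = 80: dY/dX = 4800, Y = 192000

Elasticity = 4800 · (80 / 192000) = 2

Interpretation: for a small percentage change in X, the percentage change in Y is approximately 2.00 times as large.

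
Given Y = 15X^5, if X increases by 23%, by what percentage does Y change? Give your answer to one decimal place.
181.5%

For Y = 15X^5:
If X → X(1 + 0.23)
Then Y → Y · (1 + 0.23)^5
     ≈ Y · 2.8153

Percentage change = ((1 + 0.23)^5 − 1) × 100% ≈ 181.5%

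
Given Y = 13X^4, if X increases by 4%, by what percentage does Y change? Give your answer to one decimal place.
17.0%

For Y = 13X^4:
If X → X(1 + 0.04)
Then Y → Y · (1 + 0.04)^4
     ≈ Y · 1.1699

Percentage change = ((1 + 0.04)^4 − 1) × 100% ≈ 17.0%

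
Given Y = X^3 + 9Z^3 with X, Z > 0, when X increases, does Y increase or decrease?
Y increases

Taking the partial derivative:
∂Y/∂X = 3X^2

∂Y/∂X = 3X^2 > 0 (assuming positive values)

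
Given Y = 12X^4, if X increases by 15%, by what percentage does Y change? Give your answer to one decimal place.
74.9%

For Y = 12X^4:
If X → X(1 + 0.15)
Then Y → Y · (1 + 0.15)^4
     ≈ Y · 1.7490

Percentage change = ((1 + 0.15)^4 − 1) × 100% ≈ 74.9%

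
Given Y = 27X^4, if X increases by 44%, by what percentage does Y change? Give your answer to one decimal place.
330.0%

For Y = 27X^4:
If X → X(1 + 0.44)
Then Y → Y · (1 + 0.44)^4
     ≈ Y · 4.2998

Percentage change = ((1 + 0.44)^4 − 1) × 100% ≈ 330.0%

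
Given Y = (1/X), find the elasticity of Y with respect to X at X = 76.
Elasticity = -1

Elasticity = (dY/dX) · (X/Y)

dY/dX = -1/X²
At X = 76: dY/dX = -1/5776, Y = 1/76

Elasticity = (-1/5776) · (76 / (1/76)) = -1

Interpretation: for a small percentage change in X, the percentage change in Y is approximately -1.00 times as large.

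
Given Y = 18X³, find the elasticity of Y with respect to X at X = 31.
Elasticity = 3

Elasticity = (dY/dX) · (X/Y)

dY/dX = 54·X²
At X = 31: dY/dX = 51894, Y = 536238

Elasticity = 51894 · (31 / 536238) = 3

Interpretation: for a small percentage change in X, the percentage change in Y is approximately 3.00 times as large.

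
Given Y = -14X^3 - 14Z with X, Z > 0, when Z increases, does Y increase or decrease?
Y decreases

Taking the partial derivative:
∂Y/∂Z = -14

∂Y/∂Z = -14 < 0 (assuming positive values)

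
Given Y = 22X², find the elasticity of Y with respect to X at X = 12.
Elasticity = 2

Elasticity = (dY/dX) · (X/Y)

dY/dX = 44·X
At X = 12: dY/dX = 528, Y = 3168

Elasticity = 528 · (12 / 3168) = 2

Interpretation: for a small percentage change in X, the percentage change in Y is approximately 2.00 times as large.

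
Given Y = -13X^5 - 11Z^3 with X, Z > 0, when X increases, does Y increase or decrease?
Y decreases

Taking the partial derivative:
∂Y/∂X = -65X^4

∂Y/∂X = -65X^4 < 0 (assuming positive values)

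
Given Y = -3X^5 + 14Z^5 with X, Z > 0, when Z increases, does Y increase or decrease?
Y increases

Taking the partial derivative:
∂Y/∂Z = 70Z^4

∂Y/∂Z = 70Z^4 > 0 (assuming positive values)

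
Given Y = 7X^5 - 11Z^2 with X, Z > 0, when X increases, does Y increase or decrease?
Y increases

Taking the partial derivative:
∂Y/∂X = 35X^4

∂Y/∂X = 35X^4 > 0 (assuming positive values)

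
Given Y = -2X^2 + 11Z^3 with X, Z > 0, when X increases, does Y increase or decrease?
Y decreases

Taking the partial derivative:
∂Y/∂X = -4X

∂Y/∂X = -4X < 0 (assuming positive values)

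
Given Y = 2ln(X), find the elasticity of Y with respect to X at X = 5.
Elasticity = 1/ln(5) ≈ 0.6213

Elasticity = (dY/dX) · (X/Y)

dY/dX = 2/X
At X = 5: dY/dX = 2/5, Y = 2·ln(5)

Elasticity = (2/5) · (5 / (2·ln(5))) = 1/ln(5) ≈ 0.6213

Interpretation: for a small percentage change in X, the percentage change in Y is approximately 0.62 times as large.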